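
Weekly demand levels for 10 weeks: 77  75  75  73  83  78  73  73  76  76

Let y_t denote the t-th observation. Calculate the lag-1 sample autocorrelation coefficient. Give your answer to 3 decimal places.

Mean ȳ = (77 + 75 + 75 + 73 + 83 + 78 + 73 + 73 + 76 + 76)/10 = 75.9000
Numerator Σ_{t=1}^{9}(y_t−ȳ)(y_{t+1}−ȳ) = -1.2100
Denominator Σ(y_t−ȳ)² = 82.9000
r_1 = -1.2100 / 82.9000 = -0.015

-0.015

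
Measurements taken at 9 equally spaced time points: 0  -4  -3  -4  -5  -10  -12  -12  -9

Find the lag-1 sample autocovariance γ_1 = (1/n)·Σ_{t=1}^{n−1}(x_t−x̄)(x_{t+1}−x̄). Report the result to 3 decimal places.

10.583

Mean x̄ = (0 − 4 − 3 − 4 − 5 − 10 − 12 − 12 − 9)/9 = -6.5556
Σ_{t=1}^{8}(x_t−x̄)(x_{t+1}−x̄) = 95.2469
γ_1 = 95.2469 / 9 = 10.583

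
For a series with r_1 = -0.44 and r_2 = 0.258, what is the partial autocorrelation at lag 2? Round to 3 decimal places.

0.080

φ_{22} = (r_2 − r_1²) / (1 − r_1²)
r_1² = (-0.44)² = 0.1936
Numerator = 0.258 − 0.1936 = 0.0644; denominator = 1 − 0.1936 = 0.8064
φ_{22} = 0.0644 / 0.8064 = 0.080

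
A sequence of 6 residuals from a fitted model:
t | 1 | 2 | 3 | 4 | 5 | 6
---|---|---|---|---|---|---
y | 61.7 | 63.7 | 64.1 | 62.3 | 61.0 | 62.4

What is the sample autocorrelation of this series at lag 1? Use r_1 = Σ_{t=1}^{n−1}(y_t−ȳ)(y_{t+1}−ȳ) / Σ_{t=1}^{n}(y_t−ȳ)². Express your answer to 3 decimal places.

Mean ȳ = (61.7 + 63.7 + 64.1 + 62.3 + 61.0 + 62.4)/6 = 62.5333
Numerator Σ_{t=1}^{5}(y_t−ȳ)(y_{t+1}−ȳ) = 1.0522
Denominator Σ(y_t−ȳ)² = 6.9333
r_1 = 1.0522 / 6.9333 = 0.152

0.152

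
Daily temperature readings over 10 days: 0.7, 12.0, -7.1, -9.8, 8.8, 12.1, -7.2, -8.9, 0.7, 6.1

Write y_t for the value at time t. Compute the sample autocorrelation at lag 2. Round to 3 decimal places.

Mean ȳ = (0.7 + 12.0 − 7.1 − 9.8 + 8.8 + 12.1 − 7.2 − 8.9 + 0.7 + 6.1)/10 = 0.7400
Numerator Σ_{t=1}^{8}(y_t−ȳ)(y_{t+2}−ȳ) = -526.1512
Denominator Σ(y_t−ȳ)² = 678.0640
r_2 = -526.1512 / 678.0640 = -0.776

-0.776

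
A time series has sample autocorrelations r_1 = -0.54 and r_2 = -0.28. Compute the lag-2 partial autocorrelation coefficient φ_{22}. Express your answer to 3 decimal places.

-0.807

φ_{22} = (r_2 − r_1²) / (1 − r_1²)
r_1² = (-0.54)² = 0.2916
Numerator = -0.28 − 0.2916 = -0.5716; denominator = 1 − 0.2916 = 0.7084
φ_{22} = -0.5716 / 0.7084 = -0.807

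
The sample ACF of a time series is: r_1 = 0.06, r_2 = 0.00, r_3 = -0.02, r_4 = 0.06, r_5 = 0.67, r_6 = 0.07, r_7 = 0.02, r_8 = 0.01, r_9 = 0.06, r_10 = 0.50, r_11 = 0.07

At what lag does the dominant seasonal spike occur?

The largest autocorrelation is r_5 = 0.67, with a weaker echo at lag 10 (0.50); the remaining lags stay at or below 0.07.
The dominant spike at lag 5 indicates a seasonal period of 5.

5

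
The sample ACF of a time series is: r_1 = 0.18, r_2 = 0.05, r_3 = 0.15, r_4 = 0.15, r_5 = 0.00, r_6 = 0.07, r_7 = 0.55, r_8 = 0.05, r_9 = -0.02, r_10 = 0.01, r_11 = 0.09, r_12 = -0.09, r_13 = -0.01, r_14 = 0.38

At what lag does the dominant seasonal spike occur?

The largest autocorrelation is r_7 = 0.55, with a weaker echo at lag 14 (0.38); the remaining lags stay at or below 0.18.
The dominant spike at lag 7 indicates a seasonal period of 7.

7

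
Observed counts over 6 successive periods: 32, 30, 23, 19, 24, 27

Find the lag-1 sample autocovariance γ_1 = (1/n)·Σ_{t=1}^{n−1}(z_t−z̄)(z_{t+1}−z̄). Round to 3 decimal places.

7.273

Mean z̄ = (32 + 30 + 23 + 19 + 24 + 27)/6 = 25.8333
Σ_{t=1}^{5}(z_t−z̄)(z_{t+1}−z̄) = 43.6389
γ_1 = 43.6389 / 6 = 7.273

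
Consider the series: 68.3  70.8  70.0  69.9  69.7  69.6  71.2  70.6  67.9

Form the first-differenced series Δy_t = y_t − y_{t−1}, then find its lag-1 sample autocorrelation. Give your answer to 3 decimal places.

-0.081

First differences Δy: 2.5, -0.8, -0.1, -0.2, -0.1, 1.6, -0.6, -2.7
Mean of differences = -0.0500
Numerator Σ(Δy_t−Δȳ)(Δy_{t+1}−Δȳ) = -1.3925
Denominator Σ(Δy_t−Δȳ)² = 17.1400
r_1(Δy) = -1.3925 / 17.1400 = -0.081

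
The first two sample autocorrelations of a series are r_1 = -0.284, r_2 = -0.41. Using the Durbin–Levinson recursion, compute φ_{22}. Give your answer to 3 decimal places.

φ_{22} = (r_2 − r_1²) / (1 − r_1²)
r_1² = (-0.284)² = 0.080656
Numerator = -0.41 − 0.0807 = -0.4907; denominator = 1 − 0.0807 = 0.9193
φ_{22} = -0.4907 / 0.9193 = -0.534

-0.534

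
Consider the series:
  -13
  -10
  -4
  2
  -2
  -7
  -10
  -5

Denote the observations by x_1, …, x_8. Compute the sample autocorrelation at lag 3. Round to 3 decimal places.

-0.603

Mean x̄ = (-13 − 10 − 4 + 2 − 2 − 7 − 10 − 5)/8 = -6.1250
Deviations from mean: -6.8750, -3.8750, 2.1250, 8.1250, 4.1250, -0.8750, -3.8750, 1.1250
Σ(x_t−x̄)(x_{t+3}−x̄) = (-55.8594) + (-15.9844) + (-1.8594) + (-31.4844) + (4.6406) = -100.5469
Denominator Σ(x_t−x̄)² = 166.8750
r_3 = -100.5469 / 166.8750 = -0.603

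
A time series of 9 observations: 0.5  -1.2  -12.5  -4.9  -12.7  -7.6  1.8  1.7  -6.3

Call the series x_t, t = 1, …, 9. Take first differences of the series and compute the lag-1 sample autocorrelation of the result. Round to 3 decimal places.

First differences Δx: -1.7, -11.3, 7.6, -7.8, 5.1, 9.4, -0.1, -8.0
Mean of differences = -0.8500
Numerator Σ(Δx_t−Δx̄)(Δx_{t+1}−Δx̄) = -116.1875
Denominator Σ(Δx_t−Δx̄)² = 421.7800
r_1(Δx) = -116.1875 / 421.7800 = -0.275

-0.275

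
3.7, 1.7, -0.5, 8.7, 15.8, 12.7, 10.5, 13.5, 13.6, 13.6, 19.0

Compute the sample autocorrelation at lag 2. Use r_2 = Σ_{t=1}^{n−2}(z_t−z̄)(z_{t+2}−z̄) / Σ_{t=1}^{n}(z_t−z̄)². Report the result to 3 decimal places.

0.186

Mean z̄ = (3.7 + 1.7 − 0.5 + 8.7 + 15.8 + 12.7 + 10.5 + 13.5 + 13.6 + 13.6 + 19.0)/11 = 10.2091
Numerator Σ_{t=1}^{9}(z_t−z̄)(z_{t+2}−z̄) = 70.6935
Denominator Σ(z_t−z̄)² = 380.3891
r_2 = 70.6935 / 380.3891 = 0.186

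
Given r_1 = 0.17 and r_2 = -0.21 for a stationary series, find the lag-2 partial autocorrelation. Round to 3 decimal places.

φ_{22} = (r_2 − r_1²) / (1 − r_1²)
r_1² = (0.17)² = 0.0289
Numerator = -0.21 − 0.0289 = -0.2389; denominator = 1 − 0.0289 = 0.9711
φ_{22} = -0.2389 / 0.9711 = -0.246

-0.246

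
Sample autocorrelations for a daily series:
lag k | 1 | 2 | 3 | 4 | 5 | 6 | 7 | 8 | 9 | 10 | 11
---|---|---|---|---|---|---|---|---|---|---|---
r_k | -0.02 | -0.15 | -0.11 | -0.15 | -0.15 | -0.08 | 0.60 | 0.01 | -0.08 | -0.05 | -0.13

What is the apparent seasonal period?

The largest autocorrelation is r_7 = 0.60; the remaining lags stay at or below 0.01.
The dominant spike at lag 7 indicates a seasonal period of 7.

7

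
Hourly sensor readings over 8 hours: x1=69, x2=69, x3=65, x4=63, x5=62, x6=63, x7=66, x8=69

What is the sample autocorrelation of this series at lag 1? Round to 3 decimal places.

Mean x̄ = (69 + 69 + 65 + 63 + 62 + 63 + 66 + 69)/8 = 65.7500
Deviations from mean: 3.2500, 3.2500, -0.7500, -2.7500, -3.7500, -2.7500, 0.2500, 3.2500
Σ(x_t−x̄)(x_{t+1}−x̄) = (10.5625) + (-2.4375) + (2.0625) + (10.3125) + (10.3125) + (-0.6875) + (0.8125) = 30.9375
Denominator Σ(x_t−x̄)² = 61.5000
r_1 = 30.9375 / 61.5000 = 0.503

0.503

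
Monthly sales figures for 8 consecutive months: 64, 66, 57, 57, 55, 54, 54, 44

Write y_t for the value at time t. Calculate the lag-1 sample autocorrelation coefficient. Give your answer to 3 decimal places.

Mean ȳ = (64 + 66 + 57 + 57 + 55 + 54 + 54 + 44)/8 = 56.3750
Σ(y_t−ȳ)(y_{t+1}−ȳ) = (73.3906) + (6.0156) + (0.3906) + (-0.8594) + (3.2656) + (5.6406) + (29.3906) = 117.2344
Denominator Σ(y_t−ȳ)² = 317.8750
r_1 = 117.2344 / 317.8750 = 0.369

0.369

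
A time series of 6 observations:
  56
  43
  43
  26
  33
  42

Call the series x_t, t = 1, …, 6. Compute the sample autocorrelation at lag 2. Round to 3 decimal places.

Mean x̄ = (56 + 43 + 43 + 26 + 33 + 42)/6 = 40.5000
Deviations from mean: 15.5000, 2.5000, 2.5000, -14.5000, -7.5000, 1.5000
Σ(x_t−x̄)(x_{t+2}−x̄) = (38.7500) + (-36.2500) + (-18.7500) + (-21.7500) = -38.0000
Denominator Σ(x_t−x̄)² = 521.5000
r_2 = -38.0000 / 521.5000 = -0.073

-0.073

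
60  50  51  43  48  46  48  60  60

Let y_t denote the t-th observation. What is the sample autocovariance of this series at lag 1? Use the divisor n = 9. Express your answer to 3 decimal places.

11.883

Mean ȳ = (60 + 50 + 51 + 43 + 48 + 46 + 48 + 60 + 60)/9 = 51.7778
Σ_{t=1}^{8}(y_t−ȳ)(y_{t+1}−ȳ) = 106.9506
γ_1 = 106.9506 / 9 = 11.883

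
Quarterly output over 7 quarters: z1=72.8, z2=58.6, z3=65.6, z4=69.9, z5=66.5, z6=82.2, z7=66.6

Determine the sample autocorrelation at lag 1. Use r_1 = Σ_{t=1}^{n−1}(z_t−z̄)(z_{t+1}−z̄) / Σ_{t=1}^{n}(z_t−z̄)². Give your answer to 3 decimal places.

-0.232

Mean z̄ = (72.8 + 58.6 + 65.6 + 69.9 + 66.5 + 82.2 + 66.6)/7 = 68.8857
Deviations from mean: 3.9143, -10.2857, -3.2857, 1.0143, -2.3857, 13.3143, -2.2857
Numerator Σ_{t=1}^{6}(z_t−z̄)(z_{t+1}−z̄) = -74.4145
Denominator Σ(z_t−z̄)² = 321.1286
r_1 = -74.4145 / 321.1286 = -0.232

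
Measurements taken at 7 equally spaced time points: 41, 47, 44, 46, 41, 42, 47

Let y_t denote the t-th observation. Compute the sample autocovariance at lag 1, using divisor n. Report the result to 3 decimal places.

-2.143

Mean ȳ = (41 + 47 + 44 + 46 + 41 + 42 + 47)/7 = 44.0000
Σ_{t=1}^{6}(y_t−ȳ)(y_{t+1}−ȳ) = -15.0000
γ_1 = -15.0000 / 7 = -2.143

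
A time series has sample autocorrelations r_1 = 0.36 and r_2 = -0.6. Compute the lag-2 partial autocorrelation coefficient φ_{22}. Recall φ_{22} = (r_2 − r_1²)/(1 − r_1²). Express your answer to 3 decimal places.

φ_{22} = (r_2 − r_1²) / (1 − r_1²)
r_1² = (0.36)² = 0.1296
Numerator = -0.6 − 0.1296 = -0.7296; denominator = 1 − 0.1296 = 0.8704
φ_{22} = -0.7296 / 0.8704 = -0.838

-0.838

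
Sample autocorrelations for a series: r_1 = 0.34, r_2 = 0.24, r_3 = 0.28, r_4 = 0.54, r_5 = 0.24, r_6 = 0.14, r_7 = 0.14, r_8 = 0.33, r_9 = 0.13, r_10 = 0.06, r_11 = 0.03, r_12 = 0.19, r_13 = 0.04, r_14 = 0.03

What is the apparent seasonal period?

4

The largest autocorrelation is r_4 = 0.54; the remaining lags stay at or below 0.34. The elevated value at lag 1 (0.34), dropping to 0.24 at lag 2, reflects decaying short-term dependence rather than seasonality.
The dominant spike at lag 4 indicates a seasonal period of 4.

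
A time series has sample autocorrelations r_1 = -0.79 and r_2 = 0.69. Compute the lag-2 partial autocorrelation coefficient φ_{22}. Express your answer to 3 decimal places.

0.175

φ_{22} = (r_2 − r_1²) / (1 − r_1²)
r_1² = (-0.79)² = 0.6241
Numerator = 0.69 − 0.6241 = 0.0659; denominator = 1 − 0.6241 = 0.3759
φ_{22} = 0.0659 / 0.3759 = 0.175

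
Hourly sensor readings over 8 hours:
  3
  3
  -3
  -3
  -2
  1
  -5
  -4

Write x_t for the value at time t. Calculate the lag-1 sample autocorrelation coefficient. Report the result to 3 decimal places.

0.219

Mean x̄ = (3 + 3 − 3 − 3 − 2 + 1 − 5 − 4)/8 = -1.2500
Deviations from mean: 4.2500, 4.2500, -1.7500, -1.7500, -0.7500, 2.2500, -3.7500, -2.7500
Numerator Σ_{t=1}^{7}(x_t−x̄)(x_{t+1}−x̄) = 15.1875
Denominator Σ(x_t−x̄)² = 69.5000
r_1 = 15.1875 / 69.5000 = 0.219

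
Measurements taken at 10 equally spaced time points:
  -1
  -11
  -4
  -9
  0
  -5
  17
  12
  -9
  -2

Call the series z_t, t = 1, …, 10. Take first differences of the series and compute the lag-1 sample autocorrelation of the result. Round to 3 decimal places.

-0.357

First differences Δz: -10, 7, -5, 9, -5, 22, -5, -21, 7
Mean of differences = -0.1111
Numerator Σ(Δz_t−Δz̄)(Δz_{t+1}−Δz̄) = -456.7901
Denominator Σ(Δz_t−Δz̄)² = 1278.8889
r_1(Δz) = -456.7901 / 1278.8889 = -0.357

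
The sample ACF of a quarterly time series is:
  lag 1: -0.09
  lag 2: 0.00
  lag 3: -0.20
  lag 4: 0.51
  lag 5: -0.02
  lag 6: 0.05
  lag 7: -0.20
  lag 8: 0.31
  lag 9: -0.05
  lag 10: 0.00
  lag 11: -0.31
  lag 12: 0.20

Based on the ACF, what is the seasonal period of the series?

4

The largest autocorrelation is r_4 = 0.51, with weaker echoes at lags 8 (0.31) and 12 (0.20); the remaining lags stay at or below 0.05.
The dominant spike at lag 4 indicates a seasonal period of 4.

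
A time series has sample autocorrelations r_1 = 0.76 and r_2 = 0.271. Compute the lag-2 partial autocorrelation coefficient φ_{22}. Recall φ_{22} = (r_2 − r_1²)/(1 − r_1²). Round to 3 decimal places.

-0.726

φ_{22} = (r_2 − r_1²) / (1 − r_1²)
r_1² = (0.76)² = 0.5776
Numerator = 0.271 − 0.5776 = -0.3066; denominator = 1 − 0.5776 = 0.4224
φ_{22} = -0.3066 / 0.4224 = -0.726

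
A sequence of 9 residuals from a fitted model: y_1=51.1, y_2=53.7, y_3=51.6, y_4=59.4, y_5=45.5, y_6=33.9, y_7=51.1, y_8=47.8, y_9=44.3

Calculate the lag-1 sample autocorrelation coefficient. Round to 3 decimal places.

0.090

Mean ȳ = (51.1 + 53.7 + 51.6 + 59.4 + 45.5 + 33.9 + 51.1 + 47.8 + 44.3)/9 = 48.7111
Numerator Σ_{t=1}^{8}(y_t−ȳ)(y_{t+1}−ȳ) = 36.9065
Denominator Σ(y_t−ȳ)² = 408.8689
r_1 = 36.9065 / 408.8689 = 0.090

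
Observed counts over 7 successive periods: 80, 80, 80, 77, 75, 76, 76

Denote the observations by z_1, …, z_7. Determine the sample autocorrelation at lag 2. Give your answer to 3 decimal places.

Mean z̄ = (80 + 80 + 80 + 77 + 75 + 76 + 76)/7 = 77.7143
Deviations from mean: 2.2857, 2.2857, 2.2857, -0.7143, -2.7143, -1.7143, -1.7143
Σ(z_t−z̄)(z_{t+2}−z̄) = (5.2245) + (-1.6327) + (-6.2041) + (1.2245) + (4.6531) = 3.2653
Denominator Σ(z_t−z̄)² = 29.4286
r_2 = 3.2653 / 29.4286 = 0.111

0.111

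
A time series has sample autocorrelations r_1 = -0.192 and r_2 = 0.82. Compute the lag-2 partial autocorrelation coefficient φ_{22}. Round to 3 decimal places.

φ_{22} = (r_2 − r_1²) / (1 − r_1²)
r_1² = (-0.192)² = 0.036864
Numerator = 0.82 − 0.0369 = 0.7831; denominator = 1 − 0.0369 = 0.9631
φ_{22} = 0.7831 / 0.9631 = 0.813

0.813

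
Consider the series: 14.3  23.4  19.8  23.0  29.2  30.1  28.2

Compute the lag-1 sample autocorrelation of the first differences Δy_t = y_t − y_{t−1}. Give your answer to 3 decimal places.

-0.355

First differences Δy: 9.1, -3.6, 3.2, 6.2, 0.9, -1.9
Mean of differences = 2.3167
Numerator Σ(Δy_t−Δȳ)(Δy_{t+1}−Δȳ) = -41.4586
Denominator Σ(Δy_t−Δȳ)² = 116.6683
r_1(Δy) = -41.4586 / 116.6683 = -0.355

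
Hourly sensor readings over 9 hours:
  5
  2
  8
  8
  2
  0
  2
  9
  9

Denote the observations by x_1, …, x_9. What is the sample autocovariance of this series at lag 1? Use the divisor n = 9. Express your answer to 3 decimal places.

2.778

Mean x̄ = (5 + 2 + 8 + 8 + 2 + 0 + 2 + 9 + 9)/9 = 5.0000
Σ_{t=1}^{8}(x_t−x̄)(x_{t+1}−x̄) = 25.0000
γ_1 = 25.0000 / 9 = 2.778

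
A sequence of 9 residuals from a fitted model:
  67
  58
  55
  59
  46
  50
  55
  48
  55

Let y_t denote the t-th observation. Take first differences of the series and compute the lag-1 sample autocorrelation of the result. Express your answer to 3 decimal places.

-0.430

First differences Δy: -9, -3, 4, -13, 4, 5, -7, 7
Mean of differences = -1.5000
Numerator Σ(Δy_t−Δȳ)(Δy_{t+1}−Δȳ) = -170.2500
Denominator Σ(Δy_t−Δȳ)² = 396.0000
r_1(Δy) = -170.2500 / 396.0000 = -0.430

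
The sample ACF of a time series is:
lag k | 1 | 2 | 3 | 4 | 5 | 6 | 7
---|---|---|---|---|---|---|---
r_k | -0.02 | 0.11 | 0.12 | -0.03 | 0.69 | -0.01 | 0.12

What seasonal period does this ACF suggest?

5

The largest autocorrelation is r_5 = 0.69; the remaining lags stay at or below 0.12.
The dominant spike at lag 5 indicates a seasonal period of 5.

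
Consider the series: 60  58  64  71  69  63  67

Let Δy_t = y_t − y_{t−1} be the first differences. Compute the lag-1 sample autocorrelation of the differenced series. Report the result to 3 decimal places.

First differences Δy: -2, 6, 7, -2, -6, 4
Mean of differences = 1.1667
Numerator Σ(Δy_t−Δȳ)(Δy_{t+1}−Δȳ) = -3.1944
Denominator Σ(Δy_t−Δȳ)² = 136.8333
r_1(Δy) = -3.1944 / 136.8333 = -0.023

-0.023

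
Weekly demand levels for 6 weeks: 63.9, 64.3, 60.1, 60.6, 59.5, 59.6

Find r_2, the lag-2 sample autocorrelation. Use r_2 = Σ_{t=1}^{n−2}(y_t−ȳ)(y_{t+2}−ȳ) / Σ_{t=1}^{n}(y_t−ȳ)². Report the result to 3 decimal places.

-0.076

Mean ȳ = (63.9 + 64.3 + 60.1 + 60.6 + 59.5 + 59.6)/6 = 61.3333
Deviations from mean: 2.5667, 2.9667, -1.2333, -0.7333, -1.8333, -1.7333
Numerator Σ_{t=1}^{4}(y_t−ȳ)(y_{t+2}−ȳ) = -1.8089
Denominator Σ(y_t−ȳ)² = 23.8133
r_2 = -1.8089 / 23.8133 = -0.076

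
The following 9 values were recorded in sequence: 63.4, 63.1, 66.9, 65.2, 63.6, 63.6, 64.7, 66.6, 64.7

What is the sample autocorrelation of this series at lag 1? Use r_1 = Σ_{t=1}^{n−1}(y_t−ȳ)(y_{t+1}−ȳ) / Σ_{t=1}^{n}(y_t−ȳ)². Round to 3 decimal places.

Mean ȳ = (63.4 + 63.1 + 66.9 + 65.2 + 63.6 + 63.6 + 64.7 + 66.6 + 64.7)/9 = 64.6444
Numerator Σ_{t=1}^{8}(y_t−ȳ)(y_{t+1}−ȳ) = 0.3614
Denominator Σ(y_t−ȳ)² = 15.3422
r_1 = 0.3614 / 15.3422 = 0.024

0.024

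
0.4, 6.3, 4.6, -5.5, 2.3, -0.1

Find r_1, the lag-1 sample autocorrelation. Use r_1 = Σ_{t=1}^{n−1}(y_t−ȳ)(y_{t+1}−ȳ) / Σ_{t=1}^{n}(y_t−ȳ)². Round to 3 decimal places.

Mean ȳ = (0.4 + 6.3 + 4.6 − 5.5 + 2.3 − 0.1)/6 = 1.3333
Deviations from mean: -0.9333, 4.9667, 3.2667, -6.8333, 0.9667, -1.4333
Σ(y_t−ȳ)(y_{t+1}−ȳ) = (-4.6356) + (16.2244) + (-22.3222) + (-6.6056) + (-1.3856) = -18.7244
Denominator Σ(y_t−ȳ)² = 85.8933
r_1 = -18.7244 / 85.8933 = -0.218

-0.218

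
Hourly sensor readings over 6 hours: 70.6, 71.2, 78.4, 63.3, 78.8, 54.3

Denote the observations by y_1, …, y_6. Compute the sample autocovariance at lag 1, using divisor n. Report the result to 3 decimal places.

Mean ȳ = (70.6 + 71.2 + 78.4 + 63.3 + 78.8 + 54.3)/6 = 69.4333
Deviations: 1.1667, 1.7667, 8.9667, -6.1333, 9.3667, -15.1333
Σ_{t=1}^{5}(y_t−ȳ)(y_{t+1}−ȳ) = -236.2911
γ_1 = -236.2911 / 6 = -39.382

-39.382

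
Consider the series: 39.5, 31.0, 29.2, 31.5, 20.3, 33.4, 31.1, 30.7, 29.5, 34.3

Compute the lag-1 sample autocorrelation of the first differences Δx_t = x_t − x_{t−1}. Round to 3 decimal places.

-0.487

First differences Δx: -8.5, -1.8, 2.3, -11.2, 13.1, -2.3, -0.4, -1.2, 4.8
Mean of differences = -0.5778
Numerator Σ(Δx_t−Δx̄)(Δx_{t+1}−Δx̄) = -197.0105
Denominator Σ(Δx_t−Δx̄)² = 404.7556
r_1(Δx) = -197.0105 / 404.7556 = -0.487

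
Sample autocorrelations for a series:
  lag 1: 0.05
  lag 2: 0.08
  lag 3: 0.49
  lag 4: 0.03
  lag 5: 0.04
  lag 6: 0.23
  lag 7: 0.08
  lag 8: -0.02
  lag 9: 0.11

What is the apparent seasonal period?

3

The largest autocorrelation is r_3 = 0.49, with a weaker echo at lag 6 (0.23); the remaining lags stay at or below 0.11.
The dominant spike at lag 3 indicates a seasonal period of 3.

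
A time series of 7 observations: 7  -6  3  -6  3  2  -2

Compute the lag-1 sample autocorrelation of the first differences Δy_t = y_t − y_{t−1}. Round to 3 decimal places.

-0.660

First differences Δy: -13, 9, -9, 9, -1, -4
Mean of differences = -1.5000
Numerator Σ(Δy_t−Δȳ)(Δy_{t+1}−Δȳ) = -274.2500
Denominator Σ(Δy_t−Δȳ)² = 415.5000
r_1(Δy) = -274.2500 / 415.5000 = -0.660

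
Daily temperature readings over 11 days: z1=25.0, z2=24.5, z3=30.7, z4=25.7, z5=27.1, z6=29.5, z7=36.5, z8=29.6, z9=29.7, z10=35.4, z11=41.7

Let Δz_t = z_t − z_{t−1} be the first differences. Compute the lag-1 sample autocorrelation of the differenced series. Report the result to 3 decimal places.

-0.256

First differences Δz: -0.5, 6.2, -5.0, 1.4, 2.4, 7.0, -6.9, 0.1, 5.7, 6.3
Mean of differences = 1.6700
Numerator Σ(Δz_t−Δz̄)(Δz_{t+1}−Δz̄) = -54.4419
Denominator Σ(Δz_t−Δz̄)² = 212.3210
r_1(Δz) = -54.4419 / 212.3210 = -0.256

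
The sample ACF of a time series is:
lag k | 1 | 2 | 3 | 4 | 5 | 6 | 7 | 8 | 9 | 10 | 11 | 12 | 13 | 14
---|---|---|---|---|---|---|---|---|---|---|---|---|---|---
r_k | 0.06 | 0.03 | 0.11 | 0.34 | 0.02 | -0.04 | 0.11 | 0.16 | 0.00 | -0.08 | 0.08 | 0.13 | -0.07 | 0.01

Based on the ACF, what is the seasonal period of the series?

The largest autocorrelation is r_4 = 0.34, with a weaker echo at lag 8 (0.16); the remaining lags stay at or below 0.13.
The dominant spike at lag 4 indicates a seasonal period of 4.

4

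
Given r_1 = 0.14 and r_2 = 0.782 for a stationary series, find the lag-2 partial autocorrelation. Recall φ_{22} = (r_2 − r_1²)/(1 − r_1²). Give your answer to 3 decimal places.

φ_{22} = (r_2 − r_1²) / (1 − r_1²)
r_1² = (0.14)² = 0.0196
Numerator = 0.782 − 0.0196 = 0.7624; denominator = 1 − 0.0196 = 0.9804
φ_{22} = 0.7624 / 0.9804 = 0.778

0.778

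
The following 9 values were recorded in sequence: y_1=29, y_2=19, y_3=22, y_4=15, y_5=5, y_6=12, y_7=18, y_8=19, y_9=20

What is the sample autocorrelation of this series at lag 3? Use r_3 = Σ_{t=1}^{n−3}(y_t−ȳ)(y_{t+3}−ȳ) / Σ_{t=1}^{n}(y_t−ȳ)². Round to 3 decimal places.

-0.288

Mean ȳ = (29 + 19 + 22 + 15 + 5 + 12 + 18 + 19 + 20)/9 = 17.6667
Numerator Σ_{t=1}^{6}(y_t−ȳ)(y_{t+3}−ȳ) = -102.6667
Denominator Σ(y_t−ȳ)² = 356.0000
r_3 = -102.6667 / 356.0000 = -0.288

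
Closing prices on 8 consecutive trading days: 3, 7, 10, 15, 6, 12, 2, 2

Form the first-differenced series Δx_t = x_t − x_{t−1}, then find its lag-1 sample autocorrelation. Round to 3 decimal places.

First differences Δx: 4, 3, 5, -9, 6, -10, 0
Mean of differences = -0.1429
Numerator Σ(Δx_t−Δx̄)(Δx_{t+1}−Δx̄) = -132.7347
Denominator Σ(Δx_t−Δx̄)² = 266.8571
r_1(Δx) = -132.7347 / 266.8571 = -0.497

-0.497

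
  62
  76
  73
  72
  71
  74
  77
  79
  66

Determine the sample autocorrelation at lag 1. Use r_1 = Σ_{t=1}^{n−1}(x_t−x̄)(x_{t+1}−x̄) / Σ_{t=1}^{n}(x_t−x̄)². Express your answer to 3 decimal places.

-0.169

Mean x̄ = (62 + 76 + 73 + 72 + 71 + 74 + 77 + 79 + 66)/9 = 72.2222
Numerator Σ_{t=1}^{8}(x_t−x̄)(x_{t+1}−x̄) = -39.0494
Denominator Σ(x_t−x̄)² = 231.5556
r_1 = -39.0494 / 231.5556 = -0.169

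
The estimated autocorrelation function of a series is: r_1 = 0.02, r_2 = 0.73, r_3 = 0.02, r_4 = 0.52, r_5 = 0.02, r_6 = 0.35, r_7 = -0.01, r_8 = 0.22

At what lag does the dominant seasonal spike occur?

The largest autocorrelation is r_2 = 0.73, with weaker echoes at lags 4 (0.52), 6 (0.35) and 8 (0.22); the remaining lags stay at or below 0.02.
The dominant spike at lag 2 indicates a seasonal period of 2.

2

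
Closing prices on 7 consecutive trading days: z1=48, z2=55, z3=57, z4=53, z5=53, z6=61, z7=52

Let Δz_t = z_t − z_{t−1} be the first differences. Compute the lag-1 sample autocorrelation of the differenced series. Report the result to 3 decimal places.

-0.333

First differences Δz: 7, 2, -4, 0, 8, -9
Mean of differences = 0.6667
Numerator Σ(Δz_t−Δz̄)(Δz_{t+1}−Δz̄) = -70.4444
Denominator Σ(Δz_t−Δz̄)² = 211.3333
r_1(Δz) = -70.4444 / 211.3333 = -0.333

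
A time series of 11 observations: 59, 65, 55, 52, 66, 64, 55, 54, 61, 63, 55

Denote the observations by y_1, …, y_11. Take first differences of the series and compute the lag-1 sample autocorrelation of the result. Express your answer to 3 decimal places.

-0.153

First differences Δy: 6, -10, -3, 14, -2, -9, -1, 7, 2, -8
Mean of differences = -0.4000
Numerator Σ(Δy_t−Δȳ)(Δy_{t+1}−Δȳ) = -82.9600
Denominator Σ(Δy_t−Δȳ)² = 542.4000
r_1(Δy) = -82.9600 / 542.4000 = -0.153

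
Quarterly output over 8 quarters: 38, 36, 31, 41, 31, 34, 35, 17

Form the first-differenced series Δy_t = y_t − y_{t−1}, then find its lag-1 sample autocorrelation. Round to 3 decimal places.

-0.394

First differences Δy: -2, -5, 10, -10, 3, 1, -18
Mean of differences = -3.0000
Numerator Σ(Δy_t−Δȳ)(Δy_{t+1}−Δȳ) = -197.0000
Denominator Σ(Δy_t−Δȳ)² = 500.0000
r_1(Δy) = -197.0000 / 500.0000 = -0.394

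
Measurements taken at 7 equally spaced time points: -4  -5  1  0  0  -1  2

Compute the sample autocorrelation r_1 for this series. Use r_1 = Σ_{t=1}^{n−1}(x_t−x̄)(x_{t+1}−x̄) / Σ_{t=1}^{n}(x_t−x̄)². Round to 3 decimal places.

0.175

Mean x̄ = (-4 − 5 + 1 + 0 + 0 − 1 + 2)/7 = -1.0000
Numerator Σ_{t=1}^{6}(x_t−x̄)(x_{t+1}−x̄) = 7.0000
Denominator Σ(x_t−x̄)² = 40.0000
r_1 = 7.0000 / 40.0000 = 0.175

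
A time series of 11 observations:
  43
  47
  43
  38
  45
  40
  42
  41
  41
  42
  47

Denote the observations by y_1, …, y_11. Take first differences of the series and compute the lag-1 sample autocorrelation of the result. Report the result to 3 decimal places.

First differences Δy: 4, -4, -5, 7, -5, 2, -1, 0, 1, 5
Mean of differences = 0.4000
Numerator Σ(Δy_t−Δȳ)(Δy_{t+1}−Δȳ) = -71.1600
Denominator Σ(Δy_t−Δȳ)² = 160.4000
r_1(Δy) = -71.1600 / 160.4000 = -0.444

-0.444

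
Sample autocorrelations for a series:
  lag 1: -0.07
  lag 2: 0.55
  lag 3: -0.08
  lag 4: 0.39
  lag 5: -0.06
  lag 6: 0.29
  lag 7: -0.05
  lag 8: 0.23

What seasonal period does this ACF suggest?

The largest autocorrelation is r_2 = 0.55, with weaker echoes at lags 4 (0.39), 6 (0.29) and 8 (0.23); the remaining lags stay at or below -0.05.
The dominant spike at lag 2 indicates a seasonal period of 2.

2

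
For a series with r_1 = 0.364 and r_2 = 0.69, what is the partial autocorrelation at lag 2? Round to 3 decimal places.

φ_{22} = (r_2 − r_1²) / (1 − r_1²)
r_1² = (0.364)² = 0.132496
Numerator = 0.69 − 0.1325 = 0.5575; denominator = 1 − 0.1325 = 0.8675
φ_{22} = 0.5575 / 0.8675 = 0.643

0.643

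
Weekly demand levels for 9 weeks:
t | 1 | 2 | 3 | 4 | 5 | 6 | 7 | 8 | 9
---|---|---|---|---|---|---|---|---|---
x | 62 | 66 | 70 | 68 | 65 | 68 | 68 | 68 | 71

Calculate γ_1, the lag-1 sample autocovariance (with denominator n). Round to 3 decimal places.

0.617

Mean x̄ = (62 + 66 + 70 + 68 + 65 + 68 + 68 + 68 + 71)/9 = 67.3333
Σ_{t=1}^{8}(x_t−x̄)(x_{t+1}−x̄) = 5.5556
γ_1 = 5.5556 / 9 = 0.617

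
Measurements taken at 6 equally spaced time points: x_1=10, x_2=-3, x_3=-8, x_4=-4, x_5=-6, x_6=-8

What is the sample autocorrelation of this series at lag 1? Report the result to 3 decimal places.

0.094

Mean x̄ = (10 − 3 − 8 − 4 − 6 − 8)/6 = -3.1667
Deviations from mean: 13.1667, 0.1667, -4.8333, -0.8333, -2.8333, -4.8333
Σ(x_t−x̄)(x_{t+1}−x̄) = (2.1944) + (-0.8056) + (4.0278) + (2.3611) + (13.6944) = 21.4722
Denominator Σ(x_t−x̄)² = 228.8333
r_1 = 21.4722 / 228.8333 = 0.094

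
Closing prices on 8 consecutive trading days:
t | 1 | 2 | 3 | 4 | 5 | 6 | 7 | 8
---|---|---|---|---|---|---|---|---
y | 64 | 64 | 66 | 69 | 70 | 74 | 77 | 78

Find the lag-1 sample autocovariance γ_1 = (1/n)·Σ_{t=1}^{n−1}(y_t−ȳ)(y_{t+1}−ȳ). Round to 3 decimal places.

Mean ȳ = (64 + 64 + 66 + 69 + 70 + 74 + 77 + 78)/8 = 70.2500
Deviations: -6.2500, -6.2500, -4.2500, -1.2500, -0.2500, 3.7500, 6.7500, 7.7500
Σ_{t=1}^{7}(y_t−ȳ)(y_{t+1}−ȳ) = 147.9375
γ_1 = 147.9375 / 8 = 18.492

18.492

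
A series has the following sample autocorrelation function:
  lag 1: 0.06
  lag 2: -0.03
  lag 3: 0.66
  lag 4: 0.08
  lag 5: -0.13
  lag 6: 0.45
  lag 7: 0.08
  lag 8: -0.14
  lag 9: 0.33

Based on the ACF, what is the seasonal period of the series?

3

The largest autocorrelation is r_3 = 0.66, with weaker echoes at lags 6 (0.45) and 9 (0.33); the remaining lags stay at or below 0.08.
The dominant spike at lag 3 indicates a seasonal period of 3.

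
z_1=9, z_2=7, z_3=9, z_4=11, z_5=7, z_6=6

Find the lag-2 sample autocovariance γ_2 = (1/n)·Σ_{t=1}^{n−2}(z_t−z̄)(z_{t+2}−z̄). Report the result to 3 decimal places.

-1.620

Mean z̄ = (9 + 7 + 9 + 11 + 7 + 6)/6 = 8.1667
Deviations: 0.8333, -1.1667, 0.8333, 2.8333, -1.1667, -2.1667
Σ_{t=1}^{4}(z_t−z̄)(z_{t+2}−z̄) = -9.7222
γ_2 = -9.7222 / 6 = -1.620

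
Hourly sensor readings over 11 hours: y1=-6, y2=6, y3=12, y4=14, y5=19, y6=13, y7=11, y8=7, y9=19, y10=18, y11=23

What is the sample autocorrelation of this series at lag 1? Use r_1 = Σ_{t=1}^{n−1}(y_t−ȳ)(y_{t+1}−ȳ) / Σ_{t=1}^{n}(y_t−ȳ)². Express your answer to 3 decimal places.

0.313

Mean ȳ = (-6 + 6 + 12 + 14 + 19 + 13 + 11 + 7 + 19 + 18 + 23)/11 = 12.3636
Numerator Σ_{t=1}^{10}(y_t−ȳ)(y_{t+1}−ȳ) = 201.8678
Denominator Σ(y_t−ȳ)² = 644.5455
r_1 = 201.8678 / 644.5455 = 0.313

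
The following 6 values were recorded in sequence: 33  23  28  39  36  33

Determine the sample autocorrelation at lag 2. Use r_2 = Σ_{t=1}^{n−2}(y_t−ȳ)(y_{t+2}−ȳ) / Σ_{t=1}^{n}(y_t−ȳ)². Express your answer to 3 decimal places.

Mean ȳ = (33 + 23 + 28 + 39 + 36 + 33)/6 = 32.0000
Deviations from mean: 1.0000, -9.0000, -4.0000, 7.0000, 4.0000, 1.0000
Σ(y_t−ȳ)(y_{t+2}−ȳ) = (-4.0000) + (-63.0000) + (-16.0000) + (7.0000) = -76.0000
Denominator Σ(y_t−ȳ)² = 164.0000
r_2 = -76.0000 / 164.0000 = -0.463

-0.463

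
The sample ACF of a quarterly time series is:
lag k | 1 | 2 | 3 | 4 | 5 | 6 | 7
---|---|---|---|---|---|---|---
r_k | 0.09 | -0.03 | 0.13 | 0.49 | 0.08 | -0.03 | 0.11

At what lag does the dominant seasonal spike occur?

4

The largest autocorrelation is r_4 = 0.49; the remaining lags stay at or below 0.13.
The dominant spike at lag 4 indicates a seasonal period of 4.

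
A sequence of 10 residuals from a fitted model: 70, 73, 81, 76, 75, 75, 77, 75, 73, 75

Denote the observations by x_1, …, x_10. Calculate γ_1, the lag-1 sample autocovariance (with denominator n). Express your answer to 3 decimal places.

0.400

Mean x̄ = (70 + 73 + 81 + 76 + 75 + 75 + 77 + 75 + 73 + 75)/10 = 75.0000
Σ_{t=1}^{9}(x_t−x̄)(x_{t+1}−x̄) = 4.0000
γ_1 = 4.0000 / 10 = 0.400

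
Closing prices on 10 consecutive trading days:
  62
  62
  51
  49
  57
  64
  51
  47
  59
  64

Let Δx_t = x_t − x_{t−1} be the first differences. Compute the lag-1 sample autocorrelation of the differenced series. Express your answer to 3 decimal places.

First differences Δx: 0, -11, -2, 8, 7, -13, -4, 12, 5
Mean of differences = 0.2222
Numerator Σ(Δx_t−Δx̄)(Δx_{t+1}−Δx̄) = 35.6173
Denominator Σ(Δx_t−Δx̄)² = 591.5556
r_1(Δx) = 35.6173 / 591.5556 = 0.060

0.060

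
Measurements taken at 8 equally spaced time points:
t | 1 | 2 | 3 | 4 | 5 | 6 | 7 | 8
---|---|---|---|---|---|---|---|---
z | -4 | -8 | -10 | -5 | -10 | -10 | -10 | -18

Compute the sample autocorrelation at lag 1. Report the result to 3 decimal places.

0.057

Mean z̄ = (-4 − 8 − 10 − 5 − 10 − 10 − 10 − 18)/8 = -9.3750
Σ(z_t−z̄)(z_{t+1}−z̄) = (7.3906) + (-0.8594) + (-2.7344) + (-2.7344) + (0.3906) + (0.3906) + (5.3906) = 7.2344
Denominator Σ(z_t−z̄)² = 125.8750
r_1 = 7.2344 / 125.8750 = 0.057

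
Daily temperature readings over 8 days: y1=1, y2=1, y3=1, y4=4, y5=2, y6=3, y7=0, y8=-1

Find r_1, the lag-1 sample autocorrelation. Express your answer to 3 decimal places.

Mean ȳ = (1 + 1 + 1 + 4 + 2 + 3 + 0 − 1)/8 = 1.3750
Deviations from mean: -0.3750, -0.3750, -0.3750, 2.6250, 0.6250, 1.6250, -1.3750, -2.3750
Numerator Σ_{t=1}^{7}(y_t−ȳ)(y_{t+1}−ȳ) = 2.9844
Denominator Σ(y_t−ȳ)² = 17.8750
r_1 = 2.9844 / 17.8750 = 0.167

0.167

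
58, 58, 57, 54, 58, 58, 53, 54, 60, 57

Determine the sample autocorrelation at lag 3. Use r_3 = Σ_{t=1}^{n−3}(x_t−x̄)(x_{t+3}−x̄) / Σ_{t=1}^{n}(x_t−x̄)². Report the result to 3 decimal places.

0.179

Mean x̄ = (58 + 58 + 57 + 54 + 58 + 58 + 53 + 54 + 60 + 57)/10 = 56.7000
Numerator Σ_{t=1}^{7}(x_t−x̄)(x_{t+3}−x̄) = 8.2300
Denominator Σ(x_t−x̄)² = 46.1000
r_3 = 8.2300 / 46.1000 = 0.179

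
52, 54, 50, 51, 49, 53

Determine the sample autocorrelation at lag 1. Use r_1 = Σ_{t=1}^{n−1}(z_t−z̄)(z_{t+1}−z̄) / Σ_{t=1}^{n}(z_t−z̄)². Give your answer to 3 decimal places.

-0.243

Mean z̄ = (52 + 54 + 50 + 51 + 49 + 53)/6 = 51.5000
Deviations from mean: 0.5000, 2.5000, -1.5000, -0.5000, -2.5000, 1.5000
Σ(z_t−z̄)(z_{t+1}−z̄) = (1.2500) + (-3.7500) + (0.7500) + (1.2500) + (-3.7500) = -4.2500
Denominator Σ(z_t−z̄)² = 17.5000
r_1 = -4.2500 / 17.5000 = -0.243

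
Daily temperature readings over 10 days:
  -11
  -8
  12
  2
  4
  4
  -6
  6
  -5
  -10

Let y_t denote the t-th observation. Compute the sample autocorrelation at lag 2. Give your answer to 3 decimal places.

Mean ȳ = (-11 − 8 + 12 + 2 + 4 + 4 − 6 + 6 − 5 − 10)/10 = -1.2000
Numerator Σ_{t=1}^{8}(y_t−ȳ)(y_{t+2}−ȳ) = -98.4800
Denominator Σ(y_t−ȳ)² = 547.6000
r_2 = -98.4800 / 547.6000 = -0.180

-0.180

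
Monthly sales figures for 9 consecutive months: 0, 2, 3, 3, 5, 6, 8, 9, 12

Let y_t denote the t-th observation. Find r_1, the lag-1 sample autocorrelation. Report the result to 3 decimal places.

Mean ȳ = (0 + 2 + 3 + 3 + 5 + 6 + 8 + 9 + 12)/9 = 5.3333
Numerator Σ_{t=1}^{8}(y_t−ȳ)(y_{t+1}−ȳ) = 67.5556
Denominator Σ(y_t−ȳ)² = 116.0000
r_1 = 67.5556 / 116.0000 = 0.582

0.582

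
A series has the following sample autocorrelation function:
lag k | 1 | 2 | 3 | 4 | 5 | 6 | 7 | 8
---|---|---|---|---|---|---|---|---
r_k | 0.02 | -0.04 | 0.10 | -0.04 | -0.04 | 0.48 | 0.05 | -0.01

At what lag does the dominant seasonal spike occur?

The largest autocorrelation is r_6 = 0.48; the remaining lags stay at or below 0.10.
The dominant spike at lag 6 indicates a seasonal period of 6.

6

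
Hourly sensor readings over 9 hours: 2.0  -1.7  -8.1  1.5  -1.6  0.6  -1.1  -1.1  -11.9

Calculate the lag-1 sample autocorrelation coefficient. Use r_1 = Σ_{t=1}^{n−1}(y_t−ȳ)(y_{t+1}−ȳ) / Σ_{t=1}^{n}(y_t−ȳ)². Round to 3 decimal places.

Mean ȳ = (2.0 − 1.7 − 8.1 + 1.5 − 1.6 + 0.6 − 1.1 − 1.1 − 11.9)/9 = -2.3778
Numerator Σ_{t=1}^{8}(y_t−ȳ)(y_{t+1}−ȳ) = -24.4983
Denominator Σ(y_t−ȳ)² = 170.8156
r_1 = -24.4983 / 170.8156 = -0.143

-0.143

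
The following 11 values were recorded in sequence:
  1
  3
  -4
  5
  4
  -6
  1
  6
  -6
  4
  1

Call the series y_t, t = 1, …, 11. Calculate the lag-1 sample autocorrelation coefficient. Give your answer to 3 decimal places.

Mean ȳ = (1 + 3 − 4 + 5 + 4 − 6 + 1 + 6 − 6 + 4 + 1)/11 = 0.8182
Numerator Σ_{t=1}^{10}(y_t−ȳ)(y_{t+1}−ȳ) = -95.3967
Denominator Σ(y_t−ȳ)² = 185.6364
r_1 = -95.3967 / 185.6364 = -0.514

-0.514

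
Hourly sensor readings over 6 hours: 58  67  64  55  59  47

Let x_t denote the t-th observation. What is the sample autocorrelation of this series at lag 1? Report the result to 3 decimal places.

0.071

Mean x̄ = (58 + 67 + 64 + 55 + 59 + 47)/6 = 58.3333
Deviations from mean: -0.3333, 8.6667, 5.6667, -3.3333, 0.6667, -11.3333
Σ(x_t−x̄)(x_{t+1}−x̄) = (-2.8889) + (49.1111) + (-18.8889) + (-2.2222) + (-7.5556) = 17.5556
Denominator Σ(x_t−x̄)² = 247.3333
r_1 = 17.5556 / 247.3333 = 0.071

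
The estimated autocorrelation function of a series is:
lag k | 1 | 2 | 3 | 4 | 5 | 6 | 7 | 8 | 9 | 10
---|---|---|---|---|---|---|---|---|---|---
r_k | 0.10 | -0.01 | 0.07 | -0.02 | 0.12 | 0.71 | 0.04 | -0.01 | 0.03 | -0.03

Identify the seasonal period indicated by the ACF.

6

The largest autocorrelation is r_6 = 0.71; the remaining lags stay at or below 0.12.
The dominant spike at lag 6 indicates a seasonal period of 6.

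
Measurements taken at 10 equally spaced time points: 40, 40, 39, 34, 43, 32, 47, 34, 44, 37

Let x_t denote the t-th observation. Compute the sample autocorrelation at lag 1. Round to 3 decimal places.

-0.848

Mean x̄ = (40 + 40 + 39 + 34 + 43 + 32 + 47 + 34 + 44 + 37)/10 = 39.0000
Numerator Σ_{t=1}^{9}(x_t−x̄)(x_{t+1}−x̄) = -178.0000
Denominator Σ(x_t−x̄)² = 210.0000
r_1 = -178.0000 / 210.0000 = -0.848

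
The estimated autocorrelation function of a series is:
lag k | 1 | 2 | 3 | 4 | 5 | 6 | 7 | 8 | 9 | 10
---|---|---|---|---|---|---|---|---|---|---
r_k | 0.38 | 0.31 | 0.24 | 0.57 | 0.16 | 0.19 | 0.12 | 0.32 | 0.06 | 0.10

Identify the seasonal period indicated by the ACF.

The largest autocorrelation is r_4 = 0.57; the remaining lags stay at or below 0.38. The elevated value at lag 1 (0.38), dropping to 0.31 at lag 2, reflects decaying short-term dependence rather than seasonality.
The dominant spike at lag 4 indicates a seasonal period of 4.

4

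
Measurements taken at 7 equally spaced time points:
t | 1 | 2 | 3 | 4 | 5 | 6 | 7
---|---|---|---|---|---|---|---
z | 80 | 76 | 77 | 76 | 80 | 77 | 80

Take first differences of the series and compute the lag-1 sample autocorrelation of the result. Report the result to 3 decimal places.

First differences Δz: -4, 1, -1, 4, -3, 3
Mean of differences = 0.0000
Numerator Σ(Δz_t−Δz̄)(Δz_{t+1}−Δz̄) = -30.0000
Denominator Σ(Δz_t−Δz̄)² = 52.0000
r_1(Δz) = -30.0000 / 52.0000 = -0.577

-0.577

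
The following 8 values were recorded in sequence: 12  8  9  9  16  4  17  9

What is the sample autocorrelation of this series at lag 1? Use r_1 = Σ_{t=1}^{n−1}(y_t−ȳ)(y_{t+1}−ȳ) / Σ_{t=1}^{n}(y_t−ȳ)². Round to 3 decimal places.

Mean ȳ = (12 + 8 + 9 + 9 + 16 + 4 + 17 + 9)/8 = 10.5000
Deviations from mean: 1.5000, -2.5000, -1.5000, -1.5000, 5.5000, -6.5000, 6.5000, -1.5000
Σ(y_t−ȳ)(y_{t+1}−ȳ) = (-3.7500) + (3.7500) + (2.2500) + (-8.2500) + (-35.7500) + (-42.2500) + (-9.7500) = -93.7500
Denominator Σ(y_t−ȳ)² = 130.0000
r_1 = -93.7500 / 130.0000 = -0.721

-0.721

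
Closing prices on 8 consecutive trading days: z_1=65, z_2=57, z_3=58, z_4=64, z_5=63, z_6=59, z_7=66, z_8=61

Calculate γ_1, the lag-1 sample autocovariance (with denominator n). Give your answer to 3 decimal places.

Mean z̄ = (65 + 57 + 58 + 64 + 63 + 59 + 66 + 61)/8 = 61.6250
Deviations: 3.3750, -4.6250, -3.6250, 2.3750, 1.3750, -2.6250, 4.3750, -0.6250
Σ_{t=1}^{7}(z_t−z̄)(z_{t+1}−z̄) = -22.0156
γ_1 = -22.0156 / 8 = -2.752

-2.752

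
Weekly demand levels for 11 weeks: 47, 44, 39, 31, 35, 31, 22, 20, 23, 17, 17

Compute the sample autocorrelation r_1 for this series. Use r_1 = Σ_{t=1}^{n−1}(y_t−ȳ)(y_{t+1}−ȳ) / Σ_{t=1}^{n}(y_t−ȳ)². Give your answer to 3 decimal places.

Mean ȳ = (47 + 44 + 39 + 31 + 35 + 31 + 22 + 20 + 23 + 17 + 17)/11 = 29.6364
Numerator Σ_{t=1}^{10}(y_t−ȳ)(y_{t+1}−ȳ) = 781.9587
Denominator Σ(y_t−ȳ)² = 1142.5455
r_1 = 781.9587 / 1142.5455 = 0.684

0.684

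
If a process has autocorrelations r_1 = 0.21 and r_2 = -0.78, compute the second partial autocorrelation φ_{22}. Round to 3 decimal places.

φ_{22} = (r_2 − r_1²) / (1 − r_1²)
r_1² = (0.21)² = 0.0441
Numerator = -0.78 − 0.0441 = -0.8241; denominator = 1 − 0.0441 = 0.9559
φ_{22} = -0.8241 / 0.9559 = -0.862

-0.862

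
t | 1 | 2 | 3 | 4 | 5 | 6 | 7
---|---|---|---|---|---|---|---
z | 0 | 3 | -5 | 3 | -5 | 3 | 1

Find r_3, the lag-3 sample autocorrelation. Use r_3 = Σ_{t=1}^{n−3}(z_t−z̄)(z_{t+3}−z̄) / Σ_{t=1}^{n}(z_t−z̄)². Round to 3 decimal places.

-0.346

Mean z̄ = (0 + 3 − 5 + 3 − 5 + 3 + 1)/7 = 0.0000
Σ(z_t−z̄)(z_{t+3}−z̄) = (0.0000) + (-15.0000) + (-15.0000) + (3.0000) = -27.0000
Denominator Σ(z_t−z̄)² = 78.0000
r_3 = -27.0000 / 78.0000 = -0.346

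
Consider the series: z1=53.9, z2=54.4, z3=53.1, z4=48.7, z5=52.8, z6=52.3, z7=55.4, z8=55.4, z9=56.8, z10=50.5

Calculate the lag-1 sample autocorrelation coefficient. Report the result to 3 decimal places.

0.075

Mean z̄ = (53.9 + 54.4 + 53.1 + 48.7 + 52.8 + 52.3 + 55.4 + 55.4 + 56.8 + 50.5)/10 = 53.3300
Numerator Σ_{t=1}^{9}(z_t−z̄)(z_{t+1}−z̄) = 3.9441
Denominator Σ(z_t−z̄)² = 52.9210
r_1 = 3.9441 / 52.9210 = 0.075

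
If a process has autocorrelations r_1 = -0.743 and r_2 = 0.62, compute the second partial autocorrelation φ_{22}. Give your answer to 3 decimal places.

0.152

φ_{22} = (r_2 − r_1²) / (1 − r_1²)
r_1² = (-0.743)² = 0.552049
Numerator = 0.62 − 0.5520 = 0.0680; denominator = 1 − 0.5520 = 0.4480
φ_{22} = 0.0680 / 0.4480 = 0.152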